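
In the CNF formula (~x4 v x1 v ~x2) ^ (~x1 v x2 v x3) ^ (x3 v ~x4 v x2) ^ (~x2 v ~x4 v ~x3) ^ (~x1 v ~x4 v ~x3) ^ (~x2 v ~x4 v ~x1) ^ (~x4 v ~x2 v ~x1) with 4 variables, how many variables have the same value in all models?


Find all satisfying assignments: 8 model(s).
Check which variables have the same value in every model.
No variable is fixed across all models.
Backbone size = 0.

0


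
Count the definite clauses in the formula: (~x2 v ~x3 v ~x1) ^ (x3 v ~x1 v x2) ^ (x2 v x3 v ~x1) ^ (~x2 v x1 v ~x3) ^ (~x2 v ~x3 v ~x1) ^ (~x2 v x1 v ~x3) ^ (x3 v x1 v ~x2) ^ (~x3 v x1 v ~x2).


A definite clause has exactly one positive literal.
Clause 1: 0 positive -> not definite
Clause 2: 2 positive -> not definite
Clause 3: 2 positive -> not definite
Clause 4: 1 positive -> definite
Clause 5: 0 positive -> not definite
Clause 6: 1 positive -> definite
Clause 7: 2 positive -> not definite
Clause 8: 1 positive -> definite
Definite clause count = 3.

3


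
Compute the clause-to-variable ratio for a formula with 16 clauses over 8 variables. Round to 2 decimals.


Clause-to-variable ratio = clauses / variables.
16 / 8 = 2.0.

2.0


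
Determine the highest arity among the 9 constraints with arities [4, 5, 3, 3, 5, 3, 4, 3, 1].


The arities are: 4, 5, 3, 3, 5, 3, 4, 3, 1.
Scan for the maximum value.
Maximum arity = 5.

5


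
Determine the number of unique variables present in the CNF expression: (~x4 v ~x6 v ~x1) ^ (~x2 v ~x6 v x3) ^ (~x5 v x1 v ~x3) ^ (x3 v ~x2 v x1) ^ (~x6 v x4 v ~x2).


Identify each distinct variable in the formula.
Variables found: x1, x2, x3, x4, x5, x6.
Total distinct variables = 6.

6


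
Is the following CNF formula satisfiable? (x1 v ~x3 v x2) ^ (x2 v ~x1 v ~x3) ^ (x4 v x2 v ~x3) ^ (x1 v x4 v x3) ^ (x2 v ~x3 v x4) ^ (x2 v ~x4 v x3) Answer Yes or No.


Check all 16 possible truth assignments.
Number of satisfying assignments found: 8.
The formula is satisfiable.

Yes


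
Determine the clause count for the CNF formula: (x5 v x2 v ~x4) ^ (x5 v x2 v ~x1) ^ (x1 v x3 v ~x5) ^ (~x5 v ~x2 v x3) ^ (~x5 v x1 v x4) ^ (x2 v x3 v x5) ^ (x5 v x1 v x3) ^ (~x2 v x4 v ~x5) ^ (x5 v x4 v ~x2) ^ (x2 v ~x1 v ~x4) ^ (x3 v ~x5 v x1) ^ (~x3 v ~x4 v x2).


Each group enclosed in parentheses joined by ^ is one clause.
Counting the conjuncts: 12 clauses.

12


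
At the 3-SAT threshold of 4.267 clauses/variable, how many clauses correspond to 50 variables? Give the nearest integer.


The 3-SAT phase transition occurs at approximately 4.267 clauses per variable.
m = 4.267 * 50 = 213.35.
Rounded to nearest integer: 213.

213


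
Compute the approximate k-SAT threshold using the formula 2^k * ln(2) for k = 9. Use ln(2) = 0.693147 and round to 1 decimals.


Using the asymptotic formula: threshold ~ 2^k * ln(2).
2^9 = 512.
512 * 0.693147 = 354.9.

354.9


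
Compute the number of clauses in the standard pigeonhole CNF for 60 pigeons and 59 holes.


The PHP encoding has two parts:
1) At-least-one-hole clauses: 60 (one per pigeon, each with 59 literals).
2) At-most-one-pigeon-per-hole clauses: 59 holes * C(60,2) = 59 * 1770 = 104430.
Total clauses = 60 + 104430 = 104490.

104490


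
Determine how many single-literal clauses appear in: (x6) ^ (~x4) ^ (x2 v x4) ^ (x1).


A unit clause contains exactly one literal.
Unit clauses found: (x6), (~x4), (x1).
Count = 3.

3


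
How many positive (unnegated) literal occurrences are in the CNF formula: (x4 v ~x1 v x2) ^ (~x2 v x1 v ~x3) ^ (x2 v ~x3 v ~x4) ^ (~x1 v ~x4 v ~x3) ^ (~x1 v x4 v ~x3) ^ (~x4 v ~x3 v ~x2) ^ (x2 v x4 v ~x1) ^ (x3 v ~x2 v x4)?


Scan each clause for unnegated literals.
Clause 1: 2 positive; Clause 2: 1 positive; Clause 3: 1 positive; Clause 4: 0 positive; Clause 5: 1 positive; Clause 6: 0 positive; Clause 7: 2 positive; Clause 8: 2 positive.
Total positive literal occurrences = 9.

9


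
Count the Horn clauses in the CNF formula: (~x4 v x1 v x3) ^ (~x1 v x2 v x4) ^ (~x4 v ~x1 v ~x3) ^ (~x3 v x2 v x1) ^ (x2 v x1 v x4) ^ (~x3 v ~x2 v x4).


A Horn clause has at most one positive literal.
Clause 1: 2 positive lit(s) -> not Horn
Clause 2: 2 positive lit(s) -> not Horn
Clause 3: 0 positive lit(s) -> Horn
Clause 4: 2 positive lit(s) -> not Horn
Clause 5: 3 positive lit(s) -> not Horn
Clause 6: 1 positive lit(s) -> Horn
Total Horn clauses = 2.

2


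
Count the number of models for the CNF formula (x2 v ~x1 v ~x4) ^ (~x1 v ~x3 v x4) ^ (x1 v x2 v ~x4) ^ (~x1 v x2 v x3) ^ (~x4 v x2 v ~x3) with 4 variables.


Enumerate all 16 truth assignments over 4 variables.
Test each against every clause.
Satisfying assignments found: 9.

9


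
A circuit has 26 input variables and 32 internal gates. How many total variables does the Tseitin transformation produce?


The Tseitin transformation introduces one auxiliary variable per gate.
Total variables = inputs + gates = 26 + 32 = 58.

58


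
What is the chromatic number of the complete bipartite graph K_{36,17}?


K_{36,17} is bipartite by definition: the two parts are independent sets, with every edge crossing between them.
Color all vertices in one part with color 1 and all vertices in the other part with color 2.
Since the graph has at least one edge, one color does not suffice.
Chromatic number = 2.

2


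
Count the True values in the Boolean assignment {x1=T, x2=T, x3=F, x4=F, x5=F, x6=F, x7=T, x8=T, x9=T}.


The weight is the number of variables assigned True.
True variables: x1, x2, x7, x8, x9.
Weight = 5.

5


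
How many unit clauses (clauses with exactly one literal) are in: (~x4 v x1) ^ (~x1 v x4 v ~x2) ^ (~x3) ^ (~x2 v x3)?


A unit clause contains exactly one literal.
Unit clauses found: (~x3).
Count = 1.

1


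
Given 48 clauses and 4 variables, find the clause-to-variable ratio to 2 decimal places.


Clause-to-variable ratio = clauses / variables.
48 / 4 = 12.0.

12.0


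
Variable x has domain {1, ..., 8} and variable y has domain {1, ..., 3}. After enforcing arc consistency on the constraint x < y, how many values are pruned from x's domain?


For the constraint x < y, x needs a supporting value in y's domain.
x can be at most 2 (one less than y's maximum).
Valid x values from domain: 2 out of 8.
Pruned = 8 - 2 = 6.

6


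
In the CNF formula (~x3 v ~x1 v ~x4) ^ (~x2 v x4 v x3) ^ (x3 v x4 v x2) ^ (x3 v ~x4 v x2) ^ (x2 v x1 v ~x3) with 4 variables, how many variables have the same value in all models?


Find all satisfying assignments: 6 model(s).
Check which variables have the same value in every model.
No variable is fixed across all models.
Backbone size = 0.

0


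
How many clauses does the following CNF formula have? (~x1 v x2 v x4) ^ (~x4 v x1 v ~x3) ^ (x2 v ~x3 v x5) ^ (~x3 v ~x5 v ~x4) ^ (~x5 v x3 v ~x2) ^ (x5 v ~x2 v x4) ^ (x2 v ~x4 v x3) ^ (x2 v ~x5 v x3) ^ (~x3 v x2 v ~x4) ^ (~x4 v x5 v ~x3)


Each group enclosed in parentheses joined by ^ is one clause.
Counting the conjuncts: 10 clauses.

10


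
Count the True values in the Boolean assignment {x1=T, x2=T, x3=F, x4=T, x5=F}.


The weight is the number of variables assigned True.
True variables: x1, x2, x4.
Weight = 3.

3


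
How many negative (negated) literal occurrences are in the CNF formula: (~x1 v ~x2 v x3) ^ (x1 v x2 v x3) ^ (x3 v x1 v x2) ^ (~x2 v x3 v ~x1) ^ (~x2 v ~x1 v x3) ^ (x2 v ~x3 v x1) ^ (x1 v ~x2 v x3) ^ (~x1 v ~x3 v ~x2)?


Scan each clause for negated literals.
Clause 1: 2 negative; Clause 2: 0 negative; Clause 3: 0 negative; Clause 4: 2 negative; Clause 5: 2 negative; Clause 6: 1 negative; Clause 7: 1 negative; Clause 8: 3 negative.
Total negative literal occurrences = 11.

11


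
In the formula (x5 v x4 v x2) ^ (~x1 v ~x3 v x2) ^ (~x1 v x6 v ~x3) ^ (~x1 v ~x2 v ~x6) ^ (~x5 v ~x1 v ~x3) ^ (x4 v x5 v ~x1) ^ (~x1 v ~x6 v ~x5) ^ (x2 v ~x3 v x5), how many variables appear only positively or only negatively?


A pure literal appears in only one polarity across all clauses.
Pure literals: x1 (negative only), x3 (negative only), x4 (positive only).
Count = 3.

3


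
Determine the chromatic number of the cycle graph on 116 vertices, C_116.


A cycle on an even number of vertices is bipartite: alternate two colors around the cycle.
Since 116 is even, two colors suffice, and at least two are needed because the graph has edges.
Chromatic number = 2.

2


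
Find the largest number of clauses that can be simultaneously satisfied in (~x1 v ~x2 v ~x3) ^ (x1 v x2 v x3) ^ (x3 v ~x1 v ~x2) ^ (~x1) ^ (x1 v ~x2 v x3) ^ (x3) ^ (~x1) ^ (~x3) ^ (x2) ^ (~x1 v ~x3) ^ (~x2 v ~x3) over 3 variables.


Enumerate all 8 truth assignments.
For each, count how many of the 11 clauses are satisfied.
The formula is not fully satisfiable, so the maximum is below 11.
Maximum simultaneously satisfiable clauses = 9.

9


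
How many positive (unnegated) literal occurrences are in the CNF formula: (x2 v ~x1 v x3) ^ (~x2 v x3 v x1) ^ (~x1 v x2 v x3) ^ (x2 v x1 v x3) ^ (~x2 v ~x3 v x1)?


Scan each clause for unnegated literals.
Clause 1: 2 positive; Clause 2: 2 positive; Clause 3: 2 positive; Clause 4: 3 positive; Clause 5: 1 positive.
Total positive literal occurrences = 10.

10


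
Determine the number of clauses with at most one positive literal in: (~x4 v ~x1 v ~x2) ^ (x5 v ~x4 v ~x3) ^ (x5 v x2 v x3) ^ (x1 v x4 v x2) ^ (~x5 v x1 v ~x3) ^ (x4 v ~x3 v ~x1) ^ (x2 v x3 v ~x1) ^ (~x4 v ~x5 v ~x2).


A Horn clause has at most one positive literal.
Clause 1: 0 positive lit(s) -> Horn
Clause 2: 1 positive lit(s) -> Horn
Clause 3: 3 positive lit(s) -> not Horn
Clause 4: 3 positive lit(s) -> not Horn
Clause 5: 1 positive lit(s) -> Horn
Clause 6: 1 positive lit(s) -> Horn
Clause 7: 2 positive lit(s) -> not Horn
Clause 8: 0 positive lit(s) -> Horn
Total Horn clauses = 5.

5


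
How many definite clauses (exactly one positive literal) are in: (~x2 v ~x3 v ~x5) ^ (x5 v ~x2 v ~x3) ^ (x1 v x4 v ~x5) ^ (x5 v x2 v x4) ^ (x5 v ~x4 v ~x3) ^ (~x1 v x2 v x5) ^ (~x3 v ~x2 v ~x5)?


A definite clause has exactly one positive literal.
Clause 1: 0 positive -> not definite
Clause 2: 1 positive -> definite
Clause 3: 2 positive -> not definite
Clause 4: 3 positive -> not definite
Clause 5: 1 positive -> definite
Clause 6: 2 positive -> not definite
Clause 7: 0 positive -> not definite
Definite clause count = 2.

2


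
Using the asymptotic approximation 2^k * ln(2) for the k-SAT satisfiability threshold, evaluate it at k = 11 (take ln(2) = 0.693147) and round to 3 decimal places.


Using the asymptotic formula: threshold ~ 2^k * ln(2).
2^11 = 2048.
2048 * 0.693147 = 1419.565.

1419.565


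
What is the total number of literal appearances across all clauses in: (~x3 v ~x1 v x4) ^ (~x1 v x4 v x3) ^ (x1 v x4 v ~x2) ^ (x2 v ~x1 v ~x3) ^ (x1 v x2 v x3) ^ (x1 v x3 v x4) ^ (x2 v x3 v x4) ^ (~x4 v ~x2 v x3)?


Clause lengths: 3, 3, 3, 3, 3, 3, 3, 3.
Sum = 3 + 3 + 3 + 3 + 3 + 3 + 3 + 3 = 24.

24


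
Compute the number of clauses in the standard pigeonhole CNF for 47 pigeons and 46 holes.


The PHP encoding has two parts:
1) At-least-one-hole clauses: 47 (one per pigeon, each with 46 literals).
2) At-most-one-pigeon-per-hole clauses: 46 holes * C(47,2) = 46 * 1081 = 49726.
Total clauses = 47 + 49726 = 49773.

49773


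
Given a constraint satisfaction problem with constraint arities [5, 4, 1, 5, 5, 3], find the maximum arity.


The arities are: 5, 4, 1, 5, 5, 3.
Scan for the maximum value.
Maximum arity = 5.

5


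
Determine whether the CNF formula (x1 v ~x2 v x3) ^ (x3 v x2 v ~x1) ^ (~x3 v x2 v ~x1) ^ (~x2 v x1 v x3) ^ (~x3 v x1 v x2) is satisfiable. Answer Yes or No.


Check all 8 possible truth assignments.
Number of satisfying assignments found: 4.
The formula is satisfiable.

Yes


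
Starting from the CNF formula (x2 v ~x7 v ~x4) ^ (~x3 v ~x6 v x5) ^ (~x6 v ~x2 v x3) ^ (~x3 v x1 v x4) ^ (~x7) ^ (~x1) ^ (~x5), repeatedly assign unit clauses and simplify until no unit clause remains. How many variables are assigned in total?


Unit propagation repeatedly assigns the literal in any unit clause, then simplifies.
Assignments in order: x7 = F, x1 = F, x5 = F.
No further unit clauses remain.
Total variables assigned = 3.

3


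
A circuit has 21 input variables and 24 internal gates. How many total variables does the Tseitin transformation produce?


The Tseitin transformation introduces one auxiliary variable per gate.
Total variables = inputs + gates = 21 + 24 = 45.

45


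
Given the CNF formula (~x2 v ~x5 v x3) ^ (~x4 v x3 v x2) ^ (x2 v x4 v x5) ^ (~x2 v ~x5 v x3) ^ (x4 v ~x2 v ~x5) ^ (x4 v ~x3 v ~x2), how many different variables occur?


Identify each distinct variable in the formula.
Variables found: x2, x3, x4, x5.
Total distinct variables = 4.

4


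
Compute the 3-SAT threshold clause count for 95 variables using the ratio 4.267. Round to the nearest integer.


The 3-SAT phase transition occurs at approximately 4.267 clauses per variable.
m = 4.267 * 95 = 405.365.
Rounded to nearest integer: 405.

405


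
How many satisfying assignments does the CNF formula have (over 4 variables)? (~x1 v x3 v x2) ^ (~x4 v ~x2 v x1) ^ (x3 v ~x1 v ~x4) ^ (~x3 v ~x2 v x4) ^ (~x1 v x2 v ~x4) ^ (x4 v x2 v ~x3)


Enumerate all 16 truth assignments over 4 variables.
Test each against every clause.
Satisfying assignments found: 6.

6


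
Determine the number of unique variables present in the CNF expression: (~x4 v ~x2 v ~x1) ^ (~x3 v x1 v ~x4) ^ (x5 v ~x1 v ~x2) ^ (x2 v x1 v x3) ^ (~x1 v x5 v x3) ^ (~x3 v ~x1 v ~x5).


Identify each distinct variable in the formula.
Variables found: x1, x2, x3, x4, x5.
Total distinct variables = 5.

5


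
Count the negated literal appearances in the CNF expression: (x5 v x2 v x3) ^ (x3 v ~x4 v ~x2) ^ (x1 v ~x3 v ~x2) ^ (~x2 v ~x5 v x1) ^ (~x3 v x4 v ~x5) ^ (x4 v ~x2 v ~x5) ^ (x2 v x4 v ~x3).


Scan each clause for negated literals.
Clause 1: 0 negative; Clause 2: 2 negative; Clause 3: 2 negative; Clause 4: 2 negative; Clause 5: 2 negative; Clause 6: 2 negative; Clause 7: 1 negative.
Total negative literal occurrences = 11.

11


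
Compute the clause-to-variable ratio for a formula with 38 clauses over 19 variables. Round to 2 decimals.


Clause-to-variable ratio = clauses / variables.
38 / 19 = 2.0.

2.0


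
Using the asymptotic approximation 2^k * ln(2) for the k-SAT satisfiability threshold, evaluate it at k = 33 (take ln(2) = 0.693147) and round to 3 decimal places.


Using the asymptotic formula: threshold ~ 2^k * ln(2).
2^33 = 8589934592.
8589934592 * 0.693147 = 5954087392.641.

5954087392.641


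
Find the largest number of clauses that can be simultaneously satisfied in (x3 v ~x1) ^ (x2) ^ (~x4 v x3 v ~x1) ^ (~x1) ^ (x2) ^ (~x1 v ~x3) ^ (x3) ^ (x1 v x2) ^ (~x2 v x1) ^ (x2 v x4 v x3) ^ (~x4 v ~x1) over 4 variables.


Enumerate all 16 truth assignments.
For each, count how many of the 11 clauses are satisfied.
The formula is not fully satisfiable, so the maximum is below 11.
Maximum simultaneously satisfiable clauses = 10.

10


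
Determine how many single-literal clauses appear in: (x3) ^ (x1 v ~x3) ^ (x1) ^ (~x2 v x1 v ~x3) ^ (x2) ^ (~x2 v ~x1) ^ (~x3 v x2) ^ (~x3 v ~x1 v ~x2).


A unit clause contains exactly one literal.
Unit clauses found: (x3), (x1), (x2).
Count = 3.

3


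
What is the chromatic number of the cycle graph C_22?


A cycle on an even number of vertices is bipartite: alternate two colors around the cycle.
Since 22 is even, two colors suffice, and at least two are needed because the graph has edges.
Chromatic number = 2.

2


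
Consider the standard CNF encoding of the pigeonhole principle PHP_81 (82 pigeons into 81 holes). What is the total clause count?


The PHP encoding has two parts:
1) At-least-one-hole clauses: 82 (one per pigeon, each with 81 literals).
2) At-most-one-pigeon-per-hole clauses: 81 holes * C(82,2) = 81 * 3321 = 269001.
Total clauses = 82 + 269001 = 269083.

269083


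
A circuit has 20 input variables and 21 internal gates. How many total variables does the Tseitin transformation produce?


The Tseitin transformation introduces one auxiliary variable per gate.
Total variables = inputs + gates = 20 + 21 = 41.

41


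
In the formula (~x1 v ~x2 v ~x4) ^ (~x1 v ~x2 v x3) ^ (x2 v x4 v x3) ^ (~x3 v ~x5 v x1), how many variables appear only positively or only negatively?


A pure literal appears in only one polarity across all clauses.
Pure literals: x5 (negative only).
Count = 1.

1


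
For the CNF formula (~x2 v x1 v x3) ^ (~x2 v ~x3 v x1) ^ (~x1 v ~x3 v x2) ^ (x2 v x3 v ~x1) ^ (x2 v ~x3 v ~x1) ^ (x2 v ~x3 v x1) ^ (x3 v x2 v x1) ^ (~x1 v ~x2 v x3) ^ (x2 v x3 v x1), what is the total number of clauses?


Each group enclosed in parentheses joined by ^ is one clause.
Counting the conjuncts: 9 clauses.

9


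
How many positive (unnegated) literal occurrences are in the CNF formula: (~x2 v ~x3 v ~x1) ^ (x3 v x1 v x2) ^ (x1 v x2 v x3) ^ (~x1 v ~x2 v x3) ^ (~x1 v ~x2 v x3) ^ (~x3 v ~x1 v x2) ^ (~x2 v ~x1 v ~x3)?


Scan each clause for unnegated literals.
Clause 1: 0 positive; Clause 2: 3 positive; Clause 3: 3 positive; Clause 4: 1 positive; Clause 5: 1 positive; Clause 6: 1 positive; Clause 7: 0 positive.
Total positive literal occurrences = 9.

9


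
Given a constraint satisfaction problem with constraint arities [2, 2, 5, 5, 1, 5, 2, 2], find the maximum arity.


The arities are: 2, 2, 5, 5, 1, 5, 2, 2.
Scan for the maximum value.
Maximum arity = 5.

5


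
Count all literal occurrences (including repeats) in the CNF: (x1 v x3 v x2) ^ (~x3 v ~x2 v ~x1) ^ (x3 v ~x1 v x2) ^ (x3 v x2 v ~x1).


Clause lengths: 3, 3, 3, 3.
Sum = 3 + 3 + 3 + 3 = 12.

12


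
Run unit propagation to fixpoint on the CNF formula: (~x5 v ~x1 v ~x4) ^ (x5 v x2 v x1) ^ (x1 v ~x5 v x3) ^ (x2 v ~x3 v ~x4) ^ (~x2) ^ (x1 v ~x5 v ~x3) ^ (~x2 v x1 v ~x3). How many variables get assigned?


Unit propagation repeatedly assigns the literal in any unit clause, then simplifies.
Assignments in order: x2 = F.
No further unit clauses remain.
Total variables assigned = 1.

1


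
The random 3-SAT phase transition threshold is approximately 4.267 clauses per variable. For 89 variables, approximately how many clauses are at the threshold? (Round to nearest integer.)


The 3-SAT phase transition occurs at approximately 4.267 clauses per variable.
m = 4.267 * 89 = 379.763.
Rounded to nearest integer: 380.

380


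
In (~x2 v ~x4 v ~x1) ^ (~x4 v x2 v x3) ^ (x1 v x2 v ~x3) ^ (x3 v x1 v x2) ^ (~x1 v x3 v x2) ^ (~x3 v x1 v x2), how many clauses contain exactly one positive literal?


A definite clause has exactly one positive literal.
Clause 1: 0 positive -> not definite
Clause 2: 2 positive -> not definite
Clause 3: 2 positive -> not definite
Clause 4: 3 positive -> not definite
Clause 5: 2 positive -> not definite
Clause 6: 2 positive -> not definite
Definite clause count = 0.

0


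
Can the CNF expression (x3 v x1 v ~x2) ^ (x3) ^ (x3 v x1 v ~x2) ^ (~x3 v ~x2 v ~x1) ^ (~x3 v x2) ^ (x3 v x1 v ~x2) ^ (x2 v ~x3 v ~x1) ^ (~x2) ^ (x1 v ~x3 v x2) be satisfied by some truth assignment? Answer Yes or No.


Check all 8 possible truth assignments.
Number of satisfying assignments found: 0.
The formula is unsatisfiable.

No


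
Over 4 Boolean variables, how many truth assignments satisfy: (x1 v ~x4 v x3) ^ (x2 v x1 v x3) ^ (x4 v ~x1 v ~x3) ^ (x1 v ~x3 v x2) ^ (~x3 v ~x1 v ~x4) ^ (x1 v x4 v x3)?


Enumerate all 16 truth assignments over 4 variables.
Test each against every clause.
Satisfying assignments found: 6.

6


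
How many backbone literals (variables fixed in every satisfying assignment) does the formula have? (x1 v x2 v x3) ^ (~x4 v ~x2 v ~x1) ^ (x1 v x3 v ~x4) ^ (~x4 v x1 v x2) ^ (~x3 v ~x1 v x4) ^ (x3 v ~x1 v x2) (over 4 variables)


Find all satisfying assignments: 6 model(s).
Check which variables have the same value in every model.
No variable is fixed across all models.
Backbone size = 0.

0


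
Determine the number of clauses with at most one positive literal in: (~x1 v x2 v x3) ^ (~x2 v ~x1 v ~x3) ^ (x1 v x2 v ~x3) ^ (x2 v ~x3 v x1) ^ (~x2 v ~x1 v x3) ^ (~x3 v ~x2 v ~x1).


A Horn clause has at most one positive literal.
Clause 1: 2 positive lit(s) -> not Horn
Clause 2: 0 positive lit(s) -> Horn
Clause 3: 2 positive lit(s) -> not Horn
Clause 4: 2 positive lit(s) -> not Horn
Clause 5: 1 positive lit(s) -> Horn
Clause 6: 0 positive lit(s) -> Horn
Total Horn clauses = 3.

3


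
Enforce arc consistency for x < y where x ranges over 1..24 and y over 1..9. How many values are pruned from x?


For the constraint x < y, x needs a supporting value in y's domain.
x can be at most 8 (one less than y's maximum).
Valid x values from domain: 8 out of 24.
Pruned = 24 - 8 = 16.

16


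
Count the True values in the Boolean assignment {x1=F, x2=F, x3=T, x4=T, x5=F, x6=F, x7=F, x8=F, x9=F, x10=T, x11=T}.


The weight is the number of variables assigned True.
True variables: x3, x4, x10, x11.
Weight = 4.

4


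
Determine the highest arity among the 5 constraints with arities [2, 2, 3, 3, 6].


The arities are: 2, 2, 3, 3, 6.
Scan for the maximum value.
Maximum arity = 6.

6


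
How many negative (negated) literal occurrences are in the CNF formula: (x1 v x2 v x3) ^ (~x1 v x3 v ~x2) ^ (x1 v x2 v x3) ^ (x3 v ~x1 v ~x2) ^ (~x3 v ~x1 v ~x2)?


Scan each clause for negated literals.
Clause 1: 0 negative; Clause 2: 2 negative; Clause 3: 0 negative; Clause 4: 2 negative; Clause 5: 3 negative.
Total negative literal occurrences = 7.

7


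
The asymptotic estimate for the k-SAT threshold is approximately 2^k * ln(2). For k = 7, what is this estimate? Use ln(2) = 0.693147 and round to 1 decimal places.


Using the asymptotic formula: threshold ~ 2^k * ln(2).
2^7 = 128.
128 * 0.693147 = 88.7.

88.7


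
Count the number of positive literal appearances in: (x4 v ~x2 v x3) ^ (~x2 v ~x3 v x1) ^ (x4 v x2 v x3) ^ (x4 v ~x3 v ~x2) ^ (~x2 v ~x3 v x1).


Scan each clause for unnegated literals.
Clause 1: 2 positive; Clause 2: 1 positive; Clause 3: 3 positive; Clause 4: 1 positive; Clause 5: 1 positive.
Total positive literal occurrences = 8.

8


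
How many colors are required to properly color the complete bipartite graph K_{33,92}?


K_{33,92} is bipartite by definition: the two parts are independent sets, with every edge crossing between them.
Color all vertices in one part with color 1 and all vertices in the other part with color 2.
Since the graph has at least one edge, one color does not suffice.
Chromatic number = 2.

2


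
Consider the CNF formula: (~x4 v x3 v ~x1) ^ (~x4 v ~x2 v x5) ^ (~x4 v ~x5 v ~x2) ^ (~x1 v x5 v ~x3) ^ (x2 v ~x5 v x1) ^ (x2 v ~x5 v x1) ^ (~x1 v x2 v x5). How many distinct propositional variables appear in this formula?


Identify each distinct variable in the formula.
Variables found: x1, x2, x3, x4, x5.
Total distinct variables = 5.

5


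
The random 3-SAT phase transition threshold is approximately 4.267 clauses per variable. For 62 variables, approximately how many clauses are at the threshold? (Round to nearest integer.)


The 3-SAT phase transition occurs at approximately 4.267 clauses per variable.
m = 4.267 * 62 = 264.554.
Rounded to nearest integer: 265.

265


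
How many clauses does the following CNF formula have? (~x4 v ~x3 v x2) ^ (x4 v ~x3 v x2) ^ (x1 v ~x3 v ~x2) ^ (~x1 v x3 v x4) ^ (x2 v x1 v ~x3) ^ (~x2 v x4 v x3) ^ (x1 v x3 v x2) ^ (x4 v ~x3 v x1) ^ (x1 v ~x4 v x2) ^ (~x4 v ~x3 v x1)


Each group enclosed in parentheses joined by ^ is one clause.
Counting the conjuncts: 10 clauses.

10


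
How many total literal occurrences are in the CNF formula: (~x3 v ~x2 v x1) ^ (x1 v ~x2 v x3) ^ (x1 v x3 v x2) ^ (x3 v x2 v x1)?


Clause lengths: 3, 3, 3, 3.
Sum = 3 + 3 + 3 + 3 = 12.

12


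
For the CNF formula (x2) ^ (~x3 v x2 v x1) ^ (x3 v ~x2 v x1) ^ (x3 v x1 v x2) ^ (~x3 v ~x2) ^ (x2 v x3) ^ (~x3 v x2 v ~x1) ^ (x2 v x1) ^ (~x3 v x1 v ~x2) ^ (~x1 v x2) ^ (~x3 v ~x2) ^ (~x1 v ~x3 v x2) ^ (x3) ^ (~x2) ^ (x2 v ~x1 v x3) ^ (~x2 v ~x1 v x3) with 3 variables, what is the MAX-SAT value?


Enumerate all 8 truth assignments.
For each, count how many of the 16 clauses are satisfied.
The formula is not fully satisfiable, so the maximum is below 16.
Maximum simultaneously satisfiable clauses = 13.

13


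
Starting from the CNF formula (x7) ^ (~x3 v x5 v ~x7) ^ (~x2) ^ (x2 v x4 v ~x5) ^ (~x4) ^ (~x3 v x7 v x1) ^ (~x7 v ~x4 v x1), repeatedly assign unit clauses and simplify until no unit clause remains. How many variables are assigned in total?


Unit propagation repeatedly assigns the literal in any unit clause, then simplifies.
Assignments in order: x7 = T, x2 = F, x4 = F, x5 = F, x3 = F.
No further unit clauses remain.
Total variables assigned = 5.

5


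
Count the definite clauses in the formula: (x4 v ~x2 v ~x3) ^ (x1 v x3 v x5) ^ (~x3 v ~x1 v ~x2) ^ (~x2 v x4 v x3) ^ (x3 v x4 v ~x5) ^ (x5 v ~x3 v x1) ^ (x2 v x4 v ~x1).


A definite clause has exactly one positive literal.
Clause 1: 1 positive -> definite
Clause 2: 3 positive -> not definite
Clause 3: 0 positive -> not definite
Clause 4: 2 positive -> not definite
Clause 5: 2 positive -> not definite
Clause 6: 2 positive -> not definite
Clause 7: 2 positive -> not definite
Definite clause count = 1.

1


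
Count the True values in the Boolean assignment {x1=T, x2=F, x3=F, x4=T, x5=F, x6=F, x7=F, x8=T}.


The weight is the number of variables assigned True.
True variables: x1, x4, x8.
Weight = 3.

3


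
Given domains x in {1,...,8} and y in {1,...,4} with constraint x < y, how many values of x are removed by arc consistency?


For the constraint x < y, x needs a supporting value in y's domain.
x can be at most 3 (one less than y's maximum).
Valid x values from domain: 3 out of 8.
Pruned = 8 - 3 = 5.

5


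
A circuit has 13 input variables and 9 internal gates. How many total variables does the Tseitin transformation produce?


The Tseitin transformation introduces one auxiliary variable per gate.
Total variables = inputs + gates = 13 + 9 = 22.

22


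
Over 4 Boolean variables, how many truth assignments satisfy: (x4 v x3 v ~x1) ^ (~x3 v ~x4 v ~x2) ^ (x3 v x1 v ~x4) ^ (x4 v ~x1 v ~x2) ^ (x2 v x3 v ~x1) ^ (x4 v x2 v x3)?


Enumerate all 16 truth assignments over 4 variables.
Test each against every clause.
Satisfying assignments found: 7.

7


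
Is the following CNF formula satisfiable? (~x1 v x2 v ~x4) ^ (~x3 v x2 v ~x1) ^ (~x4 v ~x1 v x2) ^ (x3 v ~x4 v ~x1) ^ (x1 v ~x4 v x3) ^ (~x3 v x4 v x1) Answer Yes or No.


Check all 16 possible truth assignments.
Number of satisfying assignments found: 8.
The formula is satisfiable.

Yes


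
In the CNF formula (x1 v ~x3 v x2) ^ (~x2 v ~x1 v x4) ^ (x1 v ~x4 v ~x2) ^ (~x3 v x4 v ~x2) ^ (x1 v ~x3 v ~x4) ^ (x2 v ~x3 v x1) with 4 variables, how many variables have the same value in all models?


Find all satisfying assignments: 9 model(s).
Check which variables have the same value in every model.
No variable is fixed across all models.
Backbone size = 0.

0


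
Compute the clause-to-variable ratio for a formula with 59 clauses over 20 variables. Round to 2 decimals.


Clause-to-variable ratio = clauses / variables.
59 / 20 = 2.95.

2.95


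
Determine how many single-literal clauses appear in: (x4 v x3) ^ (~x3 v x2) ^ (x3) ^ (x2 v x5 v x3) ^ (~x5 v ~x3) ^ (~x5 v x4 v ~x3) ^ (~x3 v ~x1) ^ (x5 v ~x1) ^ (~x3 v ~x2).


A unit clause contains exactly one literal.
Unit clauses found: (x3).
Count = 1.

1


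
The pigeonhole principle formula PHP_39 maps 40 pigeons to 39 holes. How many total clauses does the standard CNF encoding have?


The PHP encoding has two parts:
1) At-least-one-hole clauses: 40 (one per pigeon, each with 39 literals).
2) At-most-one-pigeon-per-hole clauses: 39 holes * C(40,2) = 39 * 780 = 30420.
Total clauses = 40 + 30420 = 30460.

30460


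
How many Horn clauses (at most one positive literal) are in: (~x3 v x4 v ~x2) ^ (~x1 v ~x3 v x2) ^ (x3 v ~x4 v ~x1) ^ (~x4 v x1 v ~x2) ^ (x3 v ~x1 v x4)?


A Horn clause has at most one positive literal.
Clause 1: 1 positive lit(s) -> Horn
Clause 2: 1 positive lit(s) -> Horn
Clause 3: 1 positive lit(s) -> Horn
Clause 4: 1 positive lit(s) -> Horn
Clause 5: 2 positive lit(s) -> not Horn
Total Horn clauses = 4.

4


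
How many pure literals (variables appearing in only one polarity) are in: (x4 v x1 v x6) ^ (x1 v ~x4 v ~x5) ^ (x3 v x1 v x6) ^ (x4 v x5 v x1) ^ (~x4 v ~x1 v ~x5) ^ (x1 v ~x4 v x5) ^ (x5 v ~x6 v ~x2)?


A pure literal appears in only one polarity across all clauses.
Pure literals: x2 (negative only), x3 (positive only).
Count = 2.

2


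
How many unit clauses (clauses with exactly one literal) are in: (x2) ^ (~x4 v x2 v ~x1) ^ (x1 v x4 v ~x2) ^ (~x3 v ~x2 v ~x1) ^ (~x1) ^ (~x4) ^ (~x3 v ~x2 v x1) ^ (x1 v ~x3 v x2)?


A unit clause contains exactly one literal.
Unit clauses found: (x2), (~x1), (~x4).
Count = 3.

3


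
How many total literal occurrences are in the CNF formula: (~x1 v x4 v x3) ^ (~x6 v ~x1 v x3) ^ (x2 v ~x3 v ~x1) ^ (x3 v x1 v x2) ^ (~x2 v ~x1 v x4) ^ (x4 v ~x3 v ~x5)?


Clause lengths: 3, 3, 3, 3, 3, 3.
Sum = 3 + 3 + 3 + 3 + 3 + 3 = 18.

18


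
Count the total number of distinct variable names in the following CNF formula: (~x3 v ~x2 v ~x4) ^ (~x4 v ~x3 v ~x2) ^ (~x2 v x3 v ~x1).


Identify each distinct variable in the formula.
Variables found: x1, x2, x3, x4.
Total distinct variables = 4.

4


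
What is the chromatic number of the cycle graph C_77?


An odd cycle cannot be 2-colored: alternating two colors around the cycle returns to the start with a conflict.
Since 77 is odd, three colors are required (and three suffice).
Chromatic number = 3.

3


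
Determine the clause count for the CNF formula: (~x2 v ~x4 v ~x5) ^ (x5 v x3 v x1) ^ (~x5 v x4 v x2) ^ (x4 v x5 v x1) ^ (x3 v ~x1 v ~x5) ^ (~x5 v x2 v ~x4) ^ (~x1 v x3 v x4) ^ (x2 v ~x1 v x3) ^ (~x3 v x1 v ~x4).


Each group enclosed in parentheses joined by ^ is one clause.
Counting the conjuncts: 9 clauses.

9


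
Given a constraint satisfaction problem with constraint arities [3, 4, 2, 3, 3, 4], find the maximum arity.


The arities are: 3, 4, 2, 3, 3, 4.
Scan for the maximum value.
Maximum arity = 4.

4


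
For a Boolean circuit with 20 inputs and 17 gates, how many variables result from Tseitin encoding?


The Tseitin transformation introduces one auxiliary variable per gate.
Total variables = inputs + gates = 20 + 17 = 37.

37


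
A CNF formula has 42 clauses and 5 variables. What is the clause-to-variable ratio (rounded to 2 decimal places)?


Clause-to-variable ratio = clauses / variables.
42 / 5 = 8.4.

8.4


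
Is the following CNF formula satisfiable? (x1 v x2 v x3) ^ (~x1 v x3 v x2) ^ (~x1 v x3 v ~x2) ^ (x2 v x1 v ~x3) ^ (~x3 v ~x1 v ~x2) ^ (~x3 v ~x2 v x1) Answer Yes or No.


Check all 8 possible truth assignments.
Number of satisfying assignments found: 2.
The formula is satisfiable.

Yes


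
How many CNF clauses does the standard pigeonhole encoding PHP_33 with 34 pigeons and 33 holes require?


The PHP encoding has two parts:
1) At-least-one-hole clauses: 34 (one per pigeon, each with 33 literals).
2) At-most-one-pigeon-per-hole clauses: 33 holes * C(34,2) = 33 * 561 = 18513.
Total clauses = 34 + 18513 = 18547.

18547


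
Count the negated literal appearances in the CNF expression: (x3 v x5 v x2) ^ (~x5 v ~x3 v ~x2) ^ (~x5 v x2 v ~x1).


Scan each clause for negated literals.
Clause 1: 0 negative; Clause 2: 3 negative; Clause 3: 2 negative.
Total negative literal occurrences = 5.

5


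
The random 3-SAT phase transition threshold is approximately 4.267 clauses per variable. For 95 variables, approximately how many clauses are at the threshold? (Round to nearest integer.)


The 3-SAT phase transition occurs at approximately 4.267 clauses per variable.
m = 4.267 * 95 = 405.365.
Rounded to nearest integer: 405.

405


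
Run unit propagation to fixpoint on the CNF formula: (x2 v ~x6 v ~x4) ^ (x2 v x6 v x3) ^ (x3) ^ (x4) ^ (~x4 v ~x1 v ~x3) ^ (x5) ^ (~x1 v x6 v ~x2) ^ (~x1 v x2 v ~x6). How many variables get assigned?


Unit propagation repeatedly assigns the literal in any unit clause, then simplifies.
Assignments in order: x3 = T, x4 = T, x1 = F, x5 = T.
No further unit clauses remain.
Total variables assigned = 4.

4


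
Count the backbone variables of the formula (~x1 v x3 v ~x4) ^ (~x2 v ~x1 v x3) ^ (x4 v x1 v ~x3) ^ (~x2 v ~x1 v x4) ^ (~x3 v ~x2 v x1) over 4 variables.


Find all satisfying assignments: 9 model(s).
Check which variables have the same value in every model.
No variable is fixed across all models.
Backbone size = 0.

0


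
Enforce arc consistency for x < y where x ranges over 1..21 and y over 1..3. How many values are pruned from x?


For the constraint x < y, x needs a supporting value in y's domain.
x can be at most 2 (one less than y's maximum).
Valid x values from domain: 2 out of 21.
Pruned = 21 - 2 = 19.

19


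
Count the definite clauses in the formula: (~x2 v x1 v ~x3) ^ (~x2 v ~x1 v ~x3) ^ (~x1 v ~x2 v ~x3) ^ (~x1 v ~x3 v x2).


A definite clause has exactly one positive literal.
Clause 1: 1 positive -> definite
Clause 2: 0 positive -> not definite
Clause 3: 0 positive -> not definite
Clause 4: 1 positive -> definite
Definite clause count = 2.

2


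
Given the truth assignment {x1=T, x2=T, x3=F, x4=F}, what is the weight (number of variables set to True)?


The weight is the number of variables assigned True.
True variables: x1, x2.
Weight = 2.

2


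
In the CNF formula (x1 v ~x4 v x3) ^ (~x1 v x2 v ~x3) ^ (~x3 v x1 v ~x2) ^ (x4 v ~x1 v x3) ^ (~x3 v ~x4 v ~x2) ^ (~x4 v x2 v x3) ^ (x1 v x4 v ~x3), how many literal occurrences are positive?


Scan each clause for unnegated literals.
Clause 1: 2 positive; Clause 2: 1 positive; Clause 3: 1 positive; Clause 4: 2 positive; Clause 5: 0 positive; Clause 6: 2 positive; Clause 7: 2 positive.
Total positive literal occurrences = 10.

10


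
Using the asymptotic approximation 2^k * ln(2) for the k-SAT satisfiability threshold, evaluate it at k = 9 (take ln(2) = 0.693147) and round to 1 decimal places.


Using the asymptotic formula: threshold ~ 2^k * ln(2).
2^9 = 512.
512 * 0.693147 = 354.9.

354.9


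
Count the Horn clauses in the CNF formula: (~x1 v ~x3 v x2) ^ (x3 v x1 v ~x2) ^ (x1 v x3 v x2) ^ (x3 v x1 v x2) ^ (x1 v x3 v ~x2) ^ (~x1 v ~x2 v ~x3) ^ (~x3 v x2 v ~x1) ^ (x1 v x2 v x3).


A Horn clause has at most one positive literal.
Clause 1: 1 positive lit(s) -> Horn
Clause 2: 2 positive lit(s) -> not Horn
Clause 3: 3 positive lit(s) -> not Horn
Clause 4: 3 positive lit(s) -> not Horn
Clause 5: 2 positive lit(s) -> not Horn
Clause 6: 0 positive lit(s) -> Horn
Clause 7: 1 positive lit(s) -> Horn
Clause 8: 3 positive lit(s) -> not Horn
Total Horn clauses = 3.

3


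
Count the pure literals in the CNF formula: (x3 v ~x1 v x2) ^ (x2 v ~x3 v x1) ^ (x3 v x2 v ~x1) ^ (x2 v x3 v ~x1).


A pure literal appears in only one polarity across all clauses.
Pure literals: x2 (positive only).
Count = 1.

1


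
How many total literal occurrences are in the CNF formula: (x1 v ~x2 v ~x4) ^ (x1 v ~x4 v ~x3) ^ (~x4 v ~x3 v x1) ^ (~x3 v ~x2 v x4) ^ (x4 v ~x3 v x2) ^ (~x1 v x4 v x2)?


Clause lengths: 3, 3, 3, 3, 3, 3.
Sum = 3 + 3 + 3 + 3 + 3 + 3 = 18.

18


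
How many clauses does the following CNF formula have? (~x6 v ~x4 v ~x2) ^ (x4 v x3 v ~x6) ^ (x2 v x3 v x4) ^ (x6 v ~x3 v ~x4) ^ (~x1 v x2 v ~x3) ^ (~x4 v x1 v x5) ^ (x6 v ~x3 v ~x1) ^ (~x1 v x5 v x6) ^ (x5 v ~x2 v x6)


Each group enclosed in parentheses joined by ^ is one clause.
Counting the conjuncts: 9 clauses.

9


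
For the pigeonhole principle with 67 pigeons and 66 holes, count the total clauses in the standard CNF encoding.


The PHP encoding has two parts:
1) At-least-one-hole clauses: 67 (one per pigeon, each with 66 literals).
2) At-most-one-pigeon-per-hole clauses: 66 holes * C(67,2) = 66 * 2211 = 145926.
Total clauses = 67 + 145926 = 145993.

145993


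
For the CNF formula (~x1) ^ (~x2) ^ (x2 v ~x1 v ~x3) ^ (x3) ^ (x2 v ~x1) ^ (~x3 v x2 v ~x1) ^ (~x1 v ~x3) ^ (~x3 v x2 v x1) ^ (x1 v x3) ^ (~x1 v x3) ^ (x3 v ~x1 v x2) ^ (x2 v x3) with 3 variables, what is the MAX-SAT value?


Enumerate all 8 truth assignments.
For each, count how many of the 12 clauses are satisfied.
The formula is not fully satisfiable, so the maximum is below 12.
Maximum simultaneously satisfiable clauses = 11.

11


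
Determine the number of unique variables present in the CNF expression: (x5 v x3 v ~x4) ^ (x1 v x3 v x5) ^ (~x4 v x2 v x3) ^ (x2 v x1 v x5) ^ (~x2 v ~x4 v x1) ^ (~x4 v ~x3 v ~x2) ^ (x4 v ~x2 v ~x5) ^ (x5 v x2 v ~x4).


Identify each distinct variable in the formula.
Variables found: x1, x2, x3, x4, x5.
Total distinct variables = 5.

5


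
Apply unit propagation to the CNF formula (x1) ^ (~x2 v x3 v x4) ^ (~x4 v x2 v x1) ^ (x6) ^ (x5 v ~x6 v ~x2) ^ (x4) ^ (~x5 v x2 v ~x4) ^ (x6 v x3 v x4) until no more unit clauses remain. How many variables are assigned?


Unit propagation repeatedly assigns the literal in any unit clause, then simplifies.
Assignments in order: x1 = T, x6 = T, x4 = T.
No further unit clauses remain.
Total variables assigned = 3.

3


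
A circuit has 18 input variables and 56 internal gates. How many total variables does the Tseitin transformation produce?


The Tseitin transformation introduces one auxiliary variable per gate.
Total variables = inputs + gates = 18 + 56 = 74.

74


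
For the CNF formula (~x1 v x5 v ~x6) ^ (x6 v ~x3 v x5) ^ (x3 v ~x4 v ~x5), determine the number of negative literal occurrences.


Scan each clause for negated literals.
Clause 1: 2 negative; Clause 2: 1 negative; Clause 3: 2 negative.
Total negative literal occurrences = 5.

5


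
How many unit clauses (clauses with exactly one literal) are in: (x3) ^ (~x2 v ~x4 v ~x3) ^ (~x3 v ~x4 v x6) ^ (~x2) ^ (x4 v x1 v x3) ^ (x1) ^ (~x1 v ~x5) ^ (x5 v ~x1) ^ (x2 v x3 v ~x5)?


A unit clause contains exactly one literal.
Unit clauses found: (x3), (~x2), (x1).
Count = 3.

3


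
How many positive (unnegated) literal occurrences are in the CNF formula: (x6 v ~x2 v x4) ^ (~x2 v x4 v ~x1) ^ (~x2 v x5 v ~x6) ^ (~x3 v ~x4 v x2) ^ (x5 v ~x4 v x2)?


Scan each clause for unnegated literals.
Clause 1: 2 positive; Clause 2: 1 positive; Clause 3: 1 positive; Clause 4: 1 positive; Clause 5: 2 positive.
Total positive literal occurrences = 7.

7


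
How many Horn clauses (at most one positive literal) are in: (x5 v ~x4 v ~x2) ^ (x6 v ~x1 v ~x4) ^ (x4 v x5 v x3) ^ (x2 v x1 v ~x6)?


A Horn clause has at most one positive literal.
Clause 1: 1 positive lit(s) -> Horn
Clause 2: 1 positive lit(s) -> Horn
Clause 3: 3 positive lit(s) -> not Horn
Clause 4: 2 positive lit(s) -> not Horn
Total Horn clauses = 2.

2


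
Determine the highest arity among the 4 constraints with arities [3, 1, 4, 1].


The arities are: 3, 1, 4, 1.
Scan for the maximum value.
Maximum arity = 4.

4


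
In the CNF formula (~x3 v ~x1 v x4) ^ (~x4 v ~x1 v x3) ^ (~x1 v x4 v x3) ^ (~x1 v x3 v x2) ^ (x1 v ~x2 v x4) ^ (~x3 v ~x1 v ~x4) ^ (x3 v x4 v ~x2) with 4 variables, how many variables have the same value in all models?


Find all satisfying assignments: 6 model(s).
Check which variables have the same value in every model.
Fixed variables: x1=F.
Backbone size = 1.

1


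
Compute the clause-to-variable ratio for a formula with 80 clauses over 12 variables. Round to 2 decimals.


Clause-to-variable ratio = clauses / variables.
80 / 12 = 6.67.

6.67


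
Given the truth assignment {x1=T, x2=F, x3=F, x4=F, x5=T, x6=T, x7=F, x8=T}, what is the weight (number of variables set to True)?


The weight is the number of variables assigned True.
True variables: x1, x5, x6, x8.
Weight = 4.

4


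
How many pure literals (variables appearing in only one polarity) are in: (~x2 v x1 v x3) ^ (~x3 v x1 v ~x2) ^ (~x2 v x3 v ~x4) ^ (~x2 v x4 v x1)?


A pure literal appears in only one polarity across all clauses.
Pure literals: x1 (positive only), x2 (negative only).
Count = 2.

2
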